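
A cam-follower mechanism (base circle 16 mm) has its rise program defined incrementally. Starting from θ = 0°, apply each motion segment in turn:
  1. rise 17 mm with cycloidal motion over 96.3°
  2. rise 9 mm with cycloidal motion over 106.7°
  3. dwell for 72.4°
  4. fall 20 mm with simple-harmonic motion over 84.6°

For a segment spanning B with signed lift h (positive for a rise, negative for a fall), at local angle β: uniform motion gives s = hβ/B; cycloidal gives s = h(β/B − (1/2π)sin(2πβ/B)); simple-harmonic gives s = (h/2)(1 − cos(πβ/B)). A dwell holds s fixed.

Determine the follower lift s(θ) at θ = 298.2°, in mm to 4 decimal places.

seg 1 [0°–96.3°] cycloidal, h=17: full span → s += 17 → s = 17.0000
seg 2 [96.3°–203°] cycloidal, h=9: full span → s += 9 → s = 26.0000
seg 3 [203°–275.4°] dwell: s stays 26.0000
seg 4 [275.4°–360°] simple-harmonic, h=-20: θ=298.2° here. β=22.8, B=84.6. -20/2·(1 − cos(π·0.2695)) = -3.3752 → s = 22.6248

22.6248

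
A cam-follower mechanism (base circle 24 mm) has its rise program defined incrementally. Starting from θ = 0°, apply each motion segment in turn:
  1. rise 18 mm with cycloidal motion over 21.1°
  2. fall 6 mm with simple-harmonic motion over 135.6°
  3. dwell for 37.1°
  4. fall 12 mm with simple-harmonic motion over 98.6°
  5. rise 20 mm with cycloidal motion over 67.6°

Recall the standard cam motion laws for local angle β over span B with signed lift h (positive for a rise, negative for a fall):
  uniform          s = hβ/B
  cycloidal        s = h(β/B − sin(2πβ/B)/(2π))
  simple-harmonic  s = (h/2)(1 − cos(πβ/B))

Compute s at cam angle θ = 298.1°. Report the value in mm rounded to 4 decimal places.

seg 1 [0°–21.1°] cycloidal, h=18: full span → s += 18 → s = 18.0000
seg 2 [21.1°–156.7°] simple-harmonic, h=-6: full span → s += -6 → s = 12.0000
seg 3 [156.7°–193.8°] dwell: s stays 12.0000
seg 4 [193.8°–292.4°] simple-harmonic, h=-12: full span → s += -12 → s = 0.0000
seg 5 [292.4°–360°] cycloidal, h=20: θ=298.1° here. β=5.7, B=67.6. 20·(0.0843 − sin(2π·0.0843)/(2π)) = 0.0778 → s = 0.0778

0.0778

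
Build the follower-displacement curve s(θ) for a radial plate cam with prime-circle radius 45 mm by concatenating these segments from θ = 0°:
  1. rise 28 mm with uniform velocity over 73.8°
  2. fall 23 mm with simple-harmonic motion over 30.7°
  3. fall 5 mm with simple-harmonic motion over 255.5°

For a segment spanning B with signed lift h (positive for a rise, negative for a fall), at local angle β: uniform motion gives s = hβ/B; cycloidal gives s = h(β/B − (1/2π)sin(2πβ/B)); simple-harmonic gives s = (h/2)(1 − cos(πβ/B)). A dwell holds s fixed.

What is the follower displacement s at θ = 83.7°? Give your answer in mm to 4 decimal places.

seg 1 [0°–73.8°] uniform, h=28: full span → s += 28 → s = 28.0000
seg 2 [73.8°–104.5°] simple-harmonic, h=-23: θ=83.7° here. β=9.9, B=30.7. -23/2·(1 − cos(π·0.3225)) = -5.4137 → s = 22.5863

22.5863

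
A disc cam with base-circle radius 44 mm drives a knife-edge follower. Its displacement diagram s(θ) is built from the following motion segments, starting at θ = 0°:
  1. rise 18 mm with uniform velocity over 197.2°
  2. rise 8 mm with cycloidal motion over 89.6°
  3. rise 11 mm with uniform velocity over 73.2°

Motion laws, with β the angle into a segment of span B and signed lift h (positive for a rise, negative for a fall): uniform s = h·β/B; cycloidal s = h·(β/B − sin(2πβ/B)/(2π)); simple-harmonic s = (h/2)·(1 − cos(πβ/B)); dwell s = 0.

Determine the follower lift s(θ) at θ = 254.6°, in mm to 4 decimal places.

seg 1 [0°–197.2°] uniform, h=18: full span → s += 18 → s = 18.0000
seg 2 [197.2°–286.8°] cycloidal, h=8: θ=254.6° here. β=57.4, B=89.6. 8·(0.6406 − sin(2π·0.6406)/(2π)) = 6.1092 → s = 24.1092

24.1092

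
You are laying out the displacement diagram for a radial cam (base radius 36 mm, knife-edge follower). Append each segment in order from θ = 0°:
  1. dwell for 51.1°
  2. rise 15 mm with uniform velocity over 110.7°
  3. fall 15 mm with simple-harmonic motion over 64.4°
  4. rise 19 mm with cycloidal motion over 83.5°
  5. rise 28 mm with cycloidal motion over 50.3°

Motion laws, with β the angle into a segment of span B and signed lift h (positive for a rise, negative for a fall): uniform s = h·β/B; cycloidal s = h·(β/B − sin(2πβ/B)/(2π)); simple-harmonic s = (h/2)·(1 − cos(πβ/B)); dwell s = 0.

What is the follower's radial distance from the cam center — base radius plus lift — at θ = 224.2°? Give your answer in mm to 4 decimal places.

seg 1 [0°–51.1°] dwell: s stays 0.0000
seg 2 [51.1°–161.8°] uniform, h=15: full span → s += 15 → s = 15.0000
seg 3 [161.8°–226.2°] simple-harmonic, h=-15: θ=224.2° here. β=62.4, B=64.4. -15/2·(1 − cos(π·0.9689)) = -14.9643 → s = 0.0357
radial distance = base radius + s = 36 + 0.0357 = 36.0357

36.0357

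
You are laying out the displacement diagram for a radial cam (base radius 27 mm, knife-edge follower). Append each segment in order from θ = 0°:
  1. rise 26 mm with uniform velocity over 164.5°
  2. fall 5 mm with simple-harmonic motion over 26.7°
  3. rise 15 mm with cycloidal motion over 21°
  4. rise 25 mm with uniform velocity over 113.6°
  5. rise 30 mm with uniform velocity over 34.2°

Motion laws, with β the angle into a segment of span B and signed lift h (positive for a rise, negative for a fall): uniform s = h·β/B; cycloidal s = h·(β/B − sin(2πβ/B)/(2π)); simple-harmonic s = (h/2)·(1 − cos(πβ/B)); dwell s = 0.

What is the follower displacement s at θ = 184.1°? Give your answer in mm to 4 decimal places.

seg 1 [0°–164.5°] uniform, h=26: full span → s += 26 → s = 26.0000
seg 2 [164.5°–191.2°] simple-harmonic, h=-5: θ=184.1° here. β=19.6, B=26.7. -5/2·(1 − cos(π·0.7341)) = -4.1772 → s = 21.8228

21.8228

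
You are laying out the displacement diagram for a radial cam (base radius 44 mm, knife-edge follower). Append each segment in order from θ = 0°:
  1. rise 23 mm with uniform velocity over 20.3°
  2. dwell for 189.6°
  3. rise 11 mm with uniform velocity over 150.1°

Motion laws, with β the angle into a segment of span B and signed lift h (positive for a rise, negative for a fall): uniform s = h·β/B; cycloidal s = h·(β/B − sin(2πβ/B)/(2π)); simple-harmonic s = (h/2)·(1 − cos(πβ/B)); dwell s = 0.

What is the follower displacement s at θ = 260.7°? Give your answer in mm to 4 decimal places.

seg 1 [0°–20.3°] uniform, h=23: full span → s += 23 → s = 23.0000
seg 2 [20.3°–209.9°] dwell: s stays 23.0000
seg 3 [209.9°–360°] uniform, h=11: θ=260.7° here. β=50.8, B=150.1. 11·50.8/150.1 = 3.7229 → s = 26.7229

26.7229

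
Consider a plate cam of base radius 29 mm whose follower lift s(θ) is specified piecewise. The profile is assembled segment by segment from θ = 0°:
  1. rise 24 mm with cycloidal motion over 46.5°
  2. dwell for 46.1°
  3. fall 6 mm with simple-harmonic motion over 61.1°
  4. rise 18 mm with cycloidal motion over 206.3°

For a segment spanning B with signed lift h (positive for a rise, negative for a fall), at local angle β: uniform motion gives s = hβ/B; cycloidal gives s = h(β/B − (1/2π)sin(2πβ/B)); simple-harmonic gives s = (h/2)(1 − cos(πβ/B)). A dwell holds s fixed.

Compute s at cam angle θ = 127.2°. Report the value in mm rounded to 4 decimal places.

seg 1 [0°–46.5°] cycloidal, h=24: full span → s += 24 → s = 24.0000
seg 2 [46.5°–92.6°] dwell: s stays 24.0000
seg 3 [92.6°–153.7°] simple-harmonic, h=-6: θ=127.2° here. β=34.6, B=61.1. -6/2·(1 − cos(π·0.5663)) = -3.6202 → s = 20.3798

20.3798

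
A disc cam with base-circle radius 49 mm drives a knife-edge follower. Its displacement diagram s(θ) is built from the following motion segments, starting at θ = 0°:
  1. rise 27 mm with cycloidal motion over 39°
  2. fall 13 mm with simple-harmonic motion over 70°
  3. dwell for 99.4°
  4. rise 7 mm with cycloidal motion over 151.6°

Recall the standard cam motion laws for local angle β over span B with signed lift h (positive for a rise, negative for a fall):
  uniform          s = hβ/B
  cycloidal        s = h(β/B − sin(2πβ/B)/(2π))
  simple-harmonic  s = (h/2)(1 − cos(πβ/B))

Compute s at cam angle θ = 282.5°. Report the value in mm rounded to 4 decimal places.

seg 1 [0°–39°] cycloidal, h=27: full span → s += 27 → s = 27.0000
seg 2 [39°–109°] simple-harmonic, h=-13: full span → s += -13 → s = 14.0000
seg 3 [109°–208.4°] dwell: s stays 14.0000
seg 4 [208.4°–360°] cycloidal, h=7: θ=282.5° here. β=74.1, B=151.6. 7·(0.4888 − sin(2π·0.4888)/(2π)) = 3.3431 → s = 17.3431

17.3431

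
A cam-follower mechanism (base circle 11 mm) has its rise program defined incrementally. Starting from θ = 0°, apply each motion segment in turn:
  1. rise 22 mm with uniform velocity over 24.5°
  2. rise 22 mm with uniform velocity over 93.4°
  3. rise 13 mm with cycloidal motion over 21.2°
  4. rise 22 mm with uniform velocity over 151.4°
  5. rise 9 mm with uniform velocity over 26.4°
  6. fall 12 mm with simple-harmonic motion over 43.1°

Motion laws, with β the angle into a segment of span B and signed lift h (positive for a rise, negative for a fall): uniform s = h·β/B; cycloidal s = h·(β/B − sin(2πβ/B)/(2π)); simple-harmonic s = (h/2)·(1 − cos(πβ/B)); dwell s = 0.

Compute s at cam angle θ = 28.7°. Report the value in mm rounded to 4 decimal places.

seg 1 [0°–24.5°] uniform, h=22: full span → s += 22 → s = 22.0000
seg 2 [24.5°–117.9°] uniform, h=22: θ=28.7° here. β=4.2, B=93.4. 22·4.2/93.4 = 0.9893 → s = 22.9893

22.9893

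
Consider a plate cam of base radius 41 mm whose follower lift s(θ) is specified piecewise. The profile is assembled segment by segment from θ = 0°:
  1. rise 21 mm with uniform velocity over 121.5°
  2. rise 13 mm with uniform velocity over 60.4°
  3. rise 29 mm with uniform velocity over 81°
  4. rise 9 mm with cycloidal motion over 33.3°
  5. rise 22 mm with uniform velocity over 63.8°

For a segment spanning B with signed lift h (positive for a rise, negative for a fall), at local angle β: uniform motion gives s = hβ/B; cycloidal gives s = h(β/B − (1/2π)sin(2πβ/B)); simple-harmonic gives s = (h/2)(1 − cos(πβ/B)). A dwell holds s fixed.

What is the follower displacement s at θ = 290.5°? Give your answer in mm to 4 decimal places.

seg 1 [0°–121.5°] uniform, h=21: full span → s += 21 → s = 21.0000
seg 2 [121.5°–181.9°] uniform, h=13: full span → s += 13 → s = 34.0000
seg 3 [181.9°–262.9°] uniform, h=29: full span → s += 29 → s = 63.0000
seg 4 [262.9°–296.2°] cycloidal, h=9: θ=290.5° here. β=27.6, B=33.3. 9·(0.8288 − sin(2π·0.8288)/(2π)) = 8.7197 → s = 71.7197

71.7197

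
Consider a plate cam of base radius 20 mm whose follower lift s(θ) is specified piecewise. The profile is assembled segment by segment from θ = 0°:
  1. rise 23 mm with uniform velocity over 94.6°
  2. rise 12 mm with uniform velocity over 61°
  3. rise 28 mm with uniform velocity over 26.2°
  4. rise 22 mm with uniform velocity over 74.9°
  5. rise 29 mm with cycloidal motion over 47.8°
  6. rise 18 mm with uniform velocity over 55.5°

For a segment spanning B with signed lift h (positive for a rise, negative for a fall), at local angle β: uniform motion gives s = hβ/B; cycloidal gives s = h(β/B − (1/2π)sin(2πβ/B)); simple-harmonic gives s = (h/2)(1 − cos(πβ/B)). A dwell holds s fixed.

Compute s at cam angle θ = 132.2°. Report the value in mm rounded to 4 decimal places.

seg 1 [0°–94.6°] uniform, h=23: full span → s += 23 → s = 23.0000
seg 2 [94.6°–155.6°] uniform, h=12: θ=132.2° here. β=37.6, B=61. 12·37.6/61 = 7.3967 → s = 30.3967

30.3967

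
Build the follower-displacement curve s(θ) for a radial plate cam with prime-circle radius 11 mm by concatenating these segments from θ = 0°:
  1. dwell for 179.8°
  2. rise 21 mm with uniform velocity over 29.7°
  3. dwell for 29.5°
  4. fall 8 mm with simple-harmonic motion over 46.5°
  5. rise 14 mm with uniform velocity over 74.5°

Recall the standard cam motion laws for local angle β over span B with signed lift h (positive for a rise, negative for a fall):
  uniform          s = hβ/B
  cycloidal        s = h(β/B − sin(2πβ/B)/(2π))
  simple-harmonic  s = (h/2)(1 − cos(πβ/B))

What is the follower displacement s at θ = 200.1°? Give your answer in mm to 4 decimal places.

seg 1 [0°–179.8°] dwell: s stays 0.0000
seg 2 [179.8°–209.5°] uniform, h=21: θ=200.1° here. β=20.3, B=29.7. 21·20.3/29.7 = 14.3535 → s = 14.3535

14.3535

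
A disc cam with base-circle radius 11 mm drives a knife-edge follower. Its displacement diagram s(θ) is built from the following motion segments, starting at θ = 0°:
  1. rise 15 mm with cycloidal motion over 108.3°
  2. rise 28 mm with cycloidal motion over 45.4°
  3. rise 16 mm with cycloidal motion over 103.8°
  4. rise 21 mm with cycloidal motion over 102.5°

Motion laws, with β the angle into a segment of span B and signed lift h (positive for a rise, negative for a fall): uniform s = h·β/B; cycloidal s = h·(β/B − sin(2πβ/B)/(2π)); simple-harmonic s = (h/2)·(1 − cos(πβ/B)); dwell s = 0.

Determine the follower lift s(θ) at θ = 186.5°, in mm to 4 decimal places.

seg 1 [0°–108.3°] cycloidal, h=15: full span → s += 15 → s = 15.0000
seg 2 [108.3°–153.7°] cycloidal, h=28: full span → s += 28 → s = 43.0000
seg 3 [153.7°–257.5°] cycloidal, h=16: θ=186.5° here. β=32.8, B=103.8. 16·(0.3160 − sin(2π·0.3160)/(2π)) = 2.7252 → s = 45.7252

45.7252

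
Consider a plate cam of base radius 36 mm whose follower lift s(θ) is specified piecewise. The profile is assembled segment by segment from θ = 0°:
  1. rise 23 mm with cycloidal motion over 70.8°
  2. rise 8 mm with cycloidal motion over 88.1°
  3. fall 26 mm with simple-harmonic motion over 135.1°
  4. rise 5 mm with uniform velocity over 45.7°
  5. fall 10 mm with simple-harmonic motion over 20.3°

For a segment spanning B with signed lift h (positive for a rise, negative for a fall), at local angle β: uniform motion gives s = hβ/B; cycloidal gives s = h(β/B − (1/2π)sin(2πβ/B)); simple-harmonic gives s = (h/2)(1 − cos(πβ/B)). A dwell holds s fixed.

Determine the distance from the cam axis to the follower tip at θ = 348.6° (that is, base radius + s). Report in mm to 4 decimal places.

seg 1 [0°–70.8°] cycloidal, h=23: full span → s += 23 → s = 23.0000
seg 2 [70.8°–158.9°] cycloidal, h=8: full span → s += 8 → s = 31.0000
seg 3 [158.9°–294°] simple-harmonic, h=-26: full span → s += -26 → s = 5.0000
seg 4 [294°–339.7°] uniform, h=5: full span → s += 5 → s = 10.0000
seg 5 [339.7°–360°] simple-harmonic, h=-10: θ=348.6° here. β=8.9, B=20.3. -10/2·(1 − cos(π·0.4384)) = -4.0388 → s = 5.9612
radial distance = base radius + s = 36 + 5.9612 = 41.9612

41.9612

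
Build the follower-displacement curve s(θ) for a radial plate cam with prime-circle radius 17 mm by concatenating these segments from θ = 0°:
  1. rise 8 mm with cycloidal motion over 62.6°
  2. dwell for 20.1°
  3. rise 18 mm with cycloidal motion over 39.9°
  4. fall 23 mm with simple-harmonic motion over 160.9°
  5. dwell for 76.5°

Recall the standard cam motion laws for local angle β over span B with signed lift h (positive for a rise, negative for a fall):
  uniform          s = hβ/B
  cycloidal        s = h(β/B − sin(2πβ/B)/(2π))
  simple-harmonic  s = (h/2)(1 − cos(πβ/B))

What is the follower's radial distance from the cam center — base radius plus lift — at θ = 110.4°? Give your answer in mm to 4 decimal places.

seg 1 [0°–62.6°] cycloidal, h=8: full span → s += 8 → s = 8.0000
seg 2 [62.6°–82.7°] dwell: s stays 8.0000
seg 3 [82.7°–122.6°] cycloidal, h=18: θ=110.4° here. β=27.7, B=39.9. 18·(0.6942 − sin(2π·0.6942)/(2π)) = 15.1870 → s = 23.1870
radial distance = base radius + s = 17 + 23.1870 = 40.1870

40.1870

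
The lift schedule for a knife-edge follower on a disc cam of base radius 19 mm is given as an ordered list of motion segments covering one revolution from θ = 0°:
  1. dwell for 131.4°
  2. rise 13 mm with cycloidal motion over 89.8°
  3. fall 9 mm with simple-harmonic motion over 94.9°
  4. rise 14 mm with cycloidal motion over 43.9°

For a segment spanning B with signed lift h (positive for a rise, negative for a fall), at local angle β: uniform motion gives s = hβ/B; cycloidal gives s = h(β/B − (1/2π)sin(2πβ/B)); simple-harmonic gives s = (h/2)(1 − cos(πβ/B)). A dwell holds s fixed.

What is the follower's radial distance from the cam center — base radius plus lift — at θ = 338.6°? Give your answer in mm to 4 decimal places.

seg 1 [0°–131.4°] dwell: s stays 0.0000
seg 2 [131.4°–221.2°] cycloidal, h=13: full span → s += 13 → s = 13.0000
seg 3 [221.2°–316.1°] simple-harmonic, h=-9: full span → s += -9 → s = 4.0000
seg 4 [316.1°–360°] cycloidal, h=14: θ=338.6° here. β=22.5, B=43.9. 14·(0.5125 − sin(2π·0.5125)/(2π)) = 7.3506 → s = 11.3506
radial distance = base radius + s = 19 + 11.3506 = 30.3506

30.3506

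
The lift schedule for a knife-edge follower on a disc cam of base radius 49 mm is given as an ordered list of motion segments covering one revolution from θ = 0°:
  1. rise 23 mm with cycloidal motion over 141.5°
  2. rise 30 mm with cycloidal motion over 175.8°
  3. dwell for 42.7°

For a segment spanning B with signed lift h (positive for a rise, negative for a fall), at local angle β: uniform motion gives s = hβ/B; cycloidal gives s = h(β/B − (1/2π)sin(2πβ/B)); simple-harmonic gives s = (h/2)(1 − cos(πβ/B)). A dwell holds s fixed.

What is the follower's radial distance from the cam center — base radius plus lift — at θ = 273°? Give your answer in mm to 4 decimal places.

seg 1 [0°–141.5°] cycloidal, h=23: full span → s += 23 → s = 23.0000
seg 2 [141.5°–317.3°] cycloidal, h=30: θ=273° here. β=131.5, B=175.8. 30·(0.7480 − sin(2π·0.7480)/(2π)) = 27.2145 → s = 50.2145
radial distance = base radius + s = 49 + 50.2145 = 99.2145

99.2145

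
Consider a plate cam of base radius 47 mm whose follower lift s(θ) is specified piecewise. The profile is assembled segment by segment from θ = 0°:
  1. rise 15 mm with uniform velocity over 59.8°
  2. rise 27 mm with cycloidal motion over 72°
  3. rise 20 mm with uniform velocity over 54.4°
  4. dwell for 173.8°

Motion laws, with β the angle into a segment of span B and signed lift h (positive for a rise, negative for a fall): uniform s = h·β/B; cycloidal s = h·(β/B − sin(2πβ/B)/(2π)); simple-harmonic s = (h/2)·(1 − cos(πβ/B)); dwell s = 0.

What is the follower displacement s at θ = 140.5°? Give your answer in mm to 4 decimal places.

seg 1 [0°–59.8°] uniform, h=15: full span → s += 15 → s = 15.0000
seg 2 [59.8°–131.8°] cycloidal, h=27: full span → s += 27 → s = 42.0000
seg 3 [131.8°–186.2°] uniform, h=20: θ=140.5° here. β=8.7, B=54.4. 20·8.7/54.4 = 3.1985 → s = 45.1985

45.1985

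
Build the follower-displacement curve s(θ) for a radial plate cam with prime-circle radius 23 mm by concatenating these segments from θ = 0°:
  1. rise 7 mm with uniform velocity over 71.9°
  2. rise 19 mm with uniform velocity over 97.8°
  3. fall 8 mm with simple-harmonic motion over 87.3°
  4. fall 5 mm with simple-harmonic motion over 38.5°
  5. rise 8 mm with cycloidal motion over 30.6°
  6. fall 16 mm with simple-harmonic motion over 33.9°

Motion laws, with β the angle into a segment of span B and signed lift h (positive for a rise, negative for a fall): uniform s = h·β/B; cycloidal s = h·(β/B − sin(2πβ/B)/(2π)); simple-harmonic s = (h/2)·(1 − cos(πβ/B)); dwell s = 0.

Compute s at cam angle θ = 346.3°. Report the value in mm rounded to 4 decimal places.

seg 1 [0°–71.9°] uniform, h=7: full span → s += 7 → s = 7.0000
seg 2 [71.9°–169.7°] uniform, h=19: full span → s += 19 → s = 26.0000
seg 3 [169.7°–257°] simple-harmonic, h=-8: full span → s += -8 → s = 18.0000
seg 4 [257°–295.5°] simple-harmonic, h=-5: full span → s += -5 → s = 13.0000
seg 5 [295.5°–326.1°] cycloidal, h=8: full span → s += 8 → s = 21.0000
seg 6 [326.1°–360°] simple-harmonic, h=-16: θ=346.3° here. β=20.2, B=33.9. -16/2·(1 − cos(π·0.5959)) = -10.3732 → s = 10.6268

10.6268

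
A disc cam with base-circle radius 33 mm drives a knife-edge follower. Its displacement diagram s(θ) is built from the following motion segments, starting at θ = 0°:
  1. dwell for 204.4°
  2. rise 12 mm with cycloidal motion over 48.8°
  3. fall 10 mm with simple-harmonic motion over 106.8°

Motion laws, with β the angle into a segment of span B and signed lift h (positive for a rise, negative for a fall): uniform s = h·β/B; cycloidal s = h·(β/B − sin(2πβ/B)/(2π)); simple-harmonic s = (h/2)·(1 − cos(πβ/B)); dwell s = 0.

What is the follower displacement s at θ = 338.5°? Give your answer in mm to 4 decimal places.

seg 1 [0°–204.4°] dwell: s stays 0.0000
seg 2 [204.4°–253.2°] cycloidal, h=12: full span → s += 12 → s = 12.0000
seg 3 [253.2°–360°] simple-harmonic, h=-10: θ=338.5° here. β=85.3, B=106.8. -10/2·(1 − cos(π·0.7987)) = -9.0329 → s = 2.9671

2.9671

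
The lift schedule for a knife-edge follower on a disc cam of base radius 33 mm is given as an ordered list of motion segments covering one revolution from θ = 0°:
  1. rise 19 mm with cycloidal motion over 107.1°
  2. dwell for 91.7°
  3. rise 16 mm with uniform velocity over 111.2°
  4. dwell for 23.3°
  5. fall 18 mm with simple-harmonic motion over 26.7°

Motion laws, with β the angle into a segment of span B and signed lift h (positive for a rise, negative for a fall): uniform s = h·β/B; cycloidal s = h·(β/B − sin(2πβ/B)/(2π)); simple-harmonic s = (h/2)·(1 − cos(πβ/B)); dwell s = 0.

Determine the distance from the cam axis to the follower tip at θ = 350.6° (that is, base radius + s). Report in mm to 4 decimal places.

seg 1 [0°–107.1°] cycloidal, h=19: full span → s += 19 → s = 19.0000
seg 2 [107.1°–198.8°] dwell: s stays 19.0000
seg 3 [198.8°–310°] uniform, h=16: full span → s += 16 → s = 35.0000
seg 4 [310°–333.3°] dwell: s stays 35.0000
seg 5 [333.3°–360°] simple-harmonic, h=-18: θ=350.6° here. β=17.3, B=26.7. -18/2·(1 − cos(π·0.6479)) = -13.0339 → s = 21.9661
radial distance = base radius + s = 33 + 21.9661 = 54.9661

54.9661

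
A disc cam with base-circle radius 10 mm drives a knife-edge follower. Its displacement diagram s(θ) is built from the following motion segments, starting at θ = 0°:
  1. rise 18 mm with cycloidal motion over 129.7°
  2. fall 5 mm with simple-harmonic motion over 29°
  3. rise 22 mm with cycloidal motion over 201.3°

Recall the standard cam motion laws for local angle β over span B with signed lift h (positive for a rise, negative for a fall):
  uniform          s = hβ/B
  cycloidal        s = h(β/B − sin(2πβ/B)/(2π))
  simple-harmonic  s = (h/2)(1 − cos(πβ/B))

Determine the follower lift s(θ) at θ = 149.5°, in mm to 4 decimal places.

seg 1 [0°–129.7°] cycloidal, h=18: full span → s += 18 → s = 18.0000
seg 2 [129.7°–158.7°] simple-harmonic, h=-5: θ=149.5° here. β=19.8, B=29. -5/2·(1 − cos(π·0.6828)) = -3.8578 → s = 14.1422

14.1422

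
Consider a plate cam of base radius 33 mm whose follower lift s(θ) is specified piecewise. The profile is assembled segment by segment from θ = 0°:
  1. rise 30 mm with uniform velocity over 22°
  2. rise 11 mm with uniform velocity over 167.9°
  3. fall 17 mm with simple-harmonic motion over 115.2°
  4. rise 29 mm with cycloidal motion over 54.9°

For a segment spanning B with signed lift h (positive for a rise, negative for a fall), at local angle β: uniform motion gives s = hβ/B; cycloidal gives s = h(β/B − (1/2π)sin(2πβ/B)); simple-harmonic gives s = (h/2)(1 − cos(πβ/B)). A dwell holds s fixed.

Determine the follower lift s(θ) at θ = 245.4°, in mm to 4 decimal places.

seg 1 [0°–22°] uniform, h=30: full span → s += 30 → s = 30.0000
seg 2 [22°–189.9°] uniform, h=11: full span → s += 11 → s = 41.0000
seg 3 [189.9°–305.1°] simple-harmonic, h=-17: θ=245.4° here. β=55.5, B=115.2. -17/2·(1 − cos(π·0.4818)) = -8.0135 → s = 32.9865

32.9865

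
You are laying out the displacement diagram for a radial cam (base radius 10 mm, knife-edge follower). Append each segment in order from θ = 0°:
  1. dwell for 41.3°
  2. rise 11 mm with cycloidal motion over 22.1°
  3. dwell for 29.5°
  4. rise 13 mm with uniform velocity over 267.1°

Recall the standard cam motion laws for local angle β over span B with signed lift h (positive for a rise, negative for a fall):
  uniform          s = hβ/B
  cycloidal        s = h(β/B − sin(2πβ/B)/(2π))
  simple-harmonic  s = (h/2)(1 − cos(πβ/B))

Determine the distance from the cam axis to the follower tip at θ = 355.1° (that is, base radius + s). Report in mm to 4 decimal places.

seg 1 [0°–41.3°] dwell: s stays 0.0000
seg 2 [41.3°–63.4°] cycloidal, h=11: full span → s += 11 → s = 11.0000
seg 3 [63.4°–92.9°] dwell: s stays 11.0000
seg 4 [92.9°–360°] uniform, h=13: θ=355.1° here. β=262.2, B=267.1. 13·262.2/267.1 = 12.7615 → s = 23.7615
radial distance = base radius + s = 10 + 23.7615 = 33.7615

33.7615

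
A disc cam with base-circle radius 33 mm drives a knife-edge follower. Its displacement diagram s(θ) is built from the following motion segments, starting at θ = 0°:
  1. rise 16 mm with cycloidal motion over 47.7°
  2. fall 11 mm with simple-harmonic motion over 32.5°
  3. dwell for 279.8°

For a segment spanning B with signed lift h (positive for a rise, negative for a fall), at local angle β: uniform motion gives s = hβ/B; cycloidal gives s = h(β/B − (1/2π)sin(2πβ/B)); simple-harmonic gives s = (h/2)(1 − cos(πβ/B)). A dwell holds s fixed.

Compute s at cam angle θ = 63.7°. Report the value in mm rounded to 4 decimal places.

seg 1 [0°–47.7°] cycloidal, h=16: full span → s += 16 → s = 16.0000
seg 2 [47.7°–80.2°] simple-harmonic, h=-11: θ=63.7° here. β=16, B=32.5. -11/2·(1 − cos(π·0.4923)) = -5.3671 → s = 10.6329

10.6329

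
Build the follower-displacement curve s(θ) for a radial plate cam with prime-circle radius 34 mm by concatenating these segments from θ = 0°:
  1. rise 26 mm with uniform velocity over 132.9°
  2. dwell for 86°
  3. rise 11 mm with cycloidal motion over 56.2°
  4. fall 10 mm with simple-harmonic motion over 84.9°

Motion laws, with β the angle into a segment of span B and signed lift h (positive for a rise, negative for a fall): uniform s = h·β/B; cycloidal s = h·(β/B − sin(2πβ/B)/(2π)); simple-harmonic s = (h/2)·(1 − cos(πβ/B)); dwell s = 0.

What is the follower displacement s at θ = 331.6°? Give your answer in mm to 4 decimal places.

seg 1 [0°–132.9°] uniform, h=26: full span → s += 26 → s = 26.0000
seg 2 [132.9°–218.9°] dwell: s stays 26.0000
seg 3 [218.9°–275.1°] cycloidal, h=11: full span → s += 11 → s = 37.0000
seg 4 [275.1°–360°] simple-harmonic, h=-10: θ=331.6° here. β=56.5, B=84.9. -10/2·(1 − cos(π·0.6655)) = -7.4840 → s = 29.5160

29.5160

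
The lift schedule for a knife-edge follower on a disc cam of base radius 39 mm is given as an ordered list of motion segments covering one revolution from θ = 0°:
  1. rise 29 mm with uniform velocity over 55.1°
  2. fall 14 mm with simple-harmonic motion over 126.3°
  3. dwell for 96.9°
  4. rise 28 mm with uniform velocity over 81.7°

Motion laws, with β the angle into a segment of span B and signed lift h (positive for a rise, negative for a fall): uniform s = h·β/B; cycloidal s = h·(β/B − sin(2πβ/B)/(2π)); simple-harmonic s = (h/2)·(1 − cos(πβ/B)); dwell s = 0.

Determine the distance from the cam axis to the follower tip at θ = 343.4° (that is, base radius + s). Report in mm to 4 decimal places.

seg 1 [0°–55.1°] uniform, h=29: full span → s += 29 → s = 29.0000
seg 2 [55.1°–181.4°] simple-harmonic, h=-14: full span → s += -14 → s = 15.0000
seg 3 [181.4°–278.3°] dwell: s stays 15.0000
seg 4 [278.3°–360°] uniform, h=28: θ=343.4° here. β=65.1, B=81.7. 28·65.1/81.7 = 22.3109 → s = 37.3109
radial distance = base radius + s = 39 + 37.3109 = 76.3109

76.3109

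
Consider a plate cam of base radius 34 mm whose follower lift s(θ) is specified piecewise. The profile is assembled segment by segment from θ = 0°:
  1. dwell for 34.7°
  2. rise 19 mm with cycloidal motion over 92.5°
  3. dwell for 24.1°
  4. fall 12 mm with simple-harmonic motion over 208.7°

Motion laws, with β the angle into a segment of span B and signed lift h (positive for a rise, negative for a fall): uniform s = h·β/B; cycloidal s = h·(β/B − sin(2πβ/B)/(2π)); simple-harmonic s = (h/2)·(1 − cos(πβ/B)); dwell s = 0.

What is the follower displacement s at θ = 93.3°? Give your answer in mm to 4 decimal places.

seg 1 [0°–34.7°] dwell: s stays 0.0000
seg 2 [34.7°–127.2°] cycloidal, h=19: θ=93.3° here. β=58.6, B=92.5. 19·(0.6335 − sin(2π·0.6335)/(2π)) = 14.2863 → s = 14.2863

14.2863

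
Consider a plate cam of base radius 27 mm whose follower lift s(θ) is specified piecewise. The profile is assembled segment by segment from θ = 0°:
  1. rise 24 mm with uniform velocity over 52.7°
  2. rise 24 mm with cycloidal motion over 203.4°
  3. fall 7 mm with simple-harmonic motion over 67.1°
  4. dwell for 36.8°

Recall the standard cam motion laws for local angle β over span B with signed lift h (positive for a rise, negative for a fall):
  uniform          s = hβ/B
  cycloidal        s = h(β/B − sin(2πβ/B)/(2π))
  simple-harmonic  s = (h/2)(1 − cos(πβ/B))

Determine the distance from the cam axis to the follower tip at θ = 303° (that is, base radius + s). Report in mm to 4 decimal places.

seg 1 [0°–52.7°] uniform, h=24: full span → s += 24 → s = 24.0000
seg 2 [52.7°–256.1°] cycloidal, h=24: full span → s += 24 → s = 48.0000
seg 3 [256.1°–323.2°] simple-harmonic, h=-7: θ=303° here. β=46.9, B=67.1. -7/2·(1 − cos(π·0.6990)) = -5.5480 → s = 42.4520
radial distance = base radius + s = 27 + 42.4520 = 69.4520

69.4520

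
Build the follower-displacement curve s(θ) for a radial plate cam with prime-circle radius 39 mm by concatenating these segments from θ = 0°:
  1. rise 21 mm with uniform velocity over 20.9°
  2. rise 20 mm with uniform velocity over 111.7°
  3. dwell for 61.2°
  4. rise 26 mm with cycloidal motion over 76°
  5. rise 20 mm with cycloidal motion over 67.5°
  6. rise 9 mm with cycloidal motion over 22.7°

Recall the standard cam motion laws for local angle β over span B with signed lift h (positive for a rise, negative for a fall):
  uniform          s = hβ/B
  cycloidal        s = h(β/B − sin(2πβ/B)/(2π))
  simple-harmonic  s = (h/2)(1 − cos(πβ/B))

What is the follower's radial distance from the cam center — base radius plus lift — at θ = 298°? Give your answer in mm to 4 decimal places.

seg 1 [0°–20.9°] uniform, h=21: full span → s += 21 → s = 21.0000
seg 2 [20.9°–132.6°] uniform, h=20: full span → s += 20 → s = 41.0000
seg 3 [132.6°–193.8°] dwell: s stays 41.0000
seg 4 [193.8°–269.8°] cycloidal, h=26: full span → s += 26 → s = 67.0000
seg 5 [269.8°–337.3°] cycloidal, h=20: θ=298° here. β=28.2, B=67.5. 20·(0.4178 − sin(2π·0.4178)/(2π)) = 6.7833 → s = 73.7833
radial distance = base radius + s = 39 + 73.7833 = 112.7833

112.7833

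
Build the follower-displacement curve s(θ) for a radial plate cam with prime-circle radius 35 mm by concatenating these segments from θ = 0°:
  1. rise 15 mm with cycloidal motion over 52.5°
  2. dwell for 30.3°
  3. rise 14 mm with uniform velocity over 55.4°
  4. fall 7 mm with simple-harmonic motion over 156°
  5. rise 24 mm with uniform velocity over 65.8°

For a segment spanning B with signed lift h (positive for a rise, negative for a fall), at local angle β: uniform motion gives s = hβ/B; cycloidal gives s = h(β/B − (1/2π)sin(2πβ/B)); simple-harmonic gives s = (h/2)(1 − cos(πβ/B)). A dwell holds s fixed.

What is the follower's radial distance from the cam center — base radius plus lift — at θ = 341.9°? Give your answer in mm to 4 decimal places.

seg 1 [0°–52.5°] cycloidal, h=15: full span → s += 15 → s = 15.0000
seg 2 [52.5°–82.8°] dwell: s stays 15.0000
seg 3 [82.8°–138.2°] uniform, h=14: full span → s += 14 → s = 29.0000
seg 4 [138.2°–294.2°] simple-harmonic, h=-7: full span → s += -7 → s = 22.0000
seg 5 [294.2°–360°] uniform, h=24: θ=341.9° here. β=47.7, B=65.8. 24·47.7/65.8 = 17.3982 → s = 39.3982
radial distance = base radius + s = 35 + 39.3982 = 74.3982

74.3982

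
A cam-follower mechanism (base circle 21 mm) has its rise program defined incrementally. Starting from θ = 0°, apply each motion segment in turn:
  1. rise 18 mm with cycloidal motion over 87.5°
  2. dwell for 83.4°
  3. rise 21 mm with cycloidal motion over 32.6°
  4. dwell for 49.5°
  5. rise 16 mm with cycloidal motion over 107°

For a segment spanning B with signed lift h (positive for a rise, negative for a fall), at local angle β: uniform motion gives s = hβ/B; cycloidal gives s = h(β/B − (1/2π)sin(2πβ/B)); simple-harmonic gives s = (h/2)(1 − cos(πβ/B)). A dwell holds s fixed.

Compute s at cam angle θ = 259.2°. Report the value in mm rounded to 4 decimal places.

seg 1 [0°–87.5°] cycloidal, h=18: full span → s += 18 → s = 18.0000
seg 2 [87.5°–170.9°] dwell: s stays 18.0000
seg 3 [170.9°–203.5°] cycloidal, h=21: full span → s += 21 → s = 39.0000
seg 4 [203.5°–253°] dwell: s stays 39.0000
seg 5 [253°–360°] cycloidal, h=16: θ=259.2° here. β=6.2, B=107. 16·(0.0579 − sin(2π·0.0579)/(2π)) = 0.0203 → s = 39.0203

39.0203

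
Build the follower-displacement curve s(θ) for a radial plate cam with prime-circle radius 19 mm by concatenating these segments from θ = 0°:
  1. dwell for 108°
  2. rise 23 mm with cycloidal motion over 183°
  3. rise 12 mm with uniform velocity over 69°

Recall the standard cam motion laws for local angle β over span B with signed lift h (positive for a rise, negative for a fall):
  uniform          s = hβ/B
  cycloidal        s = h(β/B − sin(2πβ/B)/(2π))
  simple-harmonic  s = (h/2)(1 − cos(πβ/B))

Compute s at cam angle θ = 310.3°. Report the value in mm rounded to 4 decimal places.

seg 1 [0°–108°] dwell: s stays 0.0000
seg 2 [108°–291°] cycloidal, h=23: full span → s += 23 → s = 23.0000
seg 3 [291°–360°] uniform, h=12: θ=310.3° here. β=19.3, B=69. 12·19.3/69 = 3.3565 → s = 26.3565

26.3565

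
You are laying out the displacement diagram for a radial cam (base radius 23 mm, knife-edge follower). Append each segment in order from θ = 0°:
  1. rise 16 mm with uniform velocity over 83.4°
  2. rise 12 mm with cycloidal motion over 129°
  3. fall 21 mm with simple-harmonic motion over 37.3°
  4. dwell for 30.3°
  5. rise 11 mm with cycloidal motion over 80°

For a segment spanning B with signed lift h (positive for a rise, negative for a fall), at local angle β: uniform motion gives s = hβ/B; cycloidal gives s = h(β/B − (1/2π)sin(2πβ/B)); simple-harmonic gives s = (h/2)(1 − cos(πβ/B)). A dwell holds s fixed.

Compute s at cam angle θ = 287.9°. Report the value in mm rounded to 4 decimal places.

seg 1 [0°–83.4°] uniform, h=16: full span → s += 16 → s = 16.0000
seg 2 [83.4°–212.4°] cycloidal, h=12: full span → s += 12 → s = 28.0000
seg 3 [212.4°–249.7°] simple-harmonic, h=-21: full span → s += -21 → s = 7.0000
seg 4 [249.7°–280°] dwell: s stays 7.0000
seg 5 [280°–360°] cycloidal, h=11: θ=287.9° here. β=7.9, B=80. 11·(0.0987 − sin(2π·0.0987)/(2π)) = 0.0684 → s = 7.0684

7.0684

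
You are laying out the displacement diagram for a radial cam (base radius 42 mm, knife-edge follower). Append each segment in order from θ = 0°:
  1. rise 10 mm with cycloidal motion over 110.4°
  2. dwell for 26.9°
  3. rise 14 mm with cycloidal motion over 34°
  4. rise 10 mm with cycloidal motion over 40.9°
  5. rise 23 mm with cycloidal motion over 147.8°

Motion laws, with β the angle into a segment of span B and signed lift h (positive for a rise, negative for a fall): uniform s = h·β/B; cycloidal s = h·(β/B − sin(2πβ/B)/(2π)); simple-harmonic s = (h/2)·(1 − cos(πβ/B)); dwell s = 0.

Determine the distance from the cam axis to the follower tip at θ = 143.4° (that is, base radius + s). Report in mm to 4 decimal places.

seg 1 [0°–110.4°] cycloidal, h=10: full span → s += 10 → s = 10.0000
seg 2 [110.4°–137.3°] dwell: s stays 10.0000
seg 3 [137.3°–171.3°] cycloidal, h=14: θ=143.4° here. β=6.1, B=34. 14·(0.1794 − sin(2π·0.1794)/(2π)) = 0.4992 → s = 10.4992
radial distance = base radius + s = 42 + 10.4992 = 52.4992

52.4992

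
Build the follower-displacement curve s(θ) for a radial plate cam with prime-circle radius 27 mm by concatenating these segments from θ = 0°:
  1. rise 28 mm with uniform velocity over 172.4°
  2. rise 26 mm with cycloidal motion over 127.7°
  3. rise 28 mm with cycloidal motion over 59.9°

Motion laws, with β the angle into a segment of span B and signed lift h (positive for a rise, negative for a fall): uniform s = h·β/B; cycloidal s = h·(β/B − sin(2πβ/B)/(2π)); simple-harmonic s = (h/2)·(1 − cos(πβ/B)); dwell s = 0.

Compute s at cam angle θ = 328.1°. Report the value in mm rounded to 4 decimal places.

seg 1 [0°–172.4°] uniform, h=28: full span → s += 28 → s = 28.0000
seg 2 [172.4°–300.1°] cycloidal, h=26: full span → s += 26 → s = 54.0000
seg 3 [300.1°–360°] cycloidal, h=28: θ=328.1° here. β=28, B=59.9. 28·(0.4674 − sin(2π·0.4674)/(2π)) = 12.1833 → s = 66.1833

66.1833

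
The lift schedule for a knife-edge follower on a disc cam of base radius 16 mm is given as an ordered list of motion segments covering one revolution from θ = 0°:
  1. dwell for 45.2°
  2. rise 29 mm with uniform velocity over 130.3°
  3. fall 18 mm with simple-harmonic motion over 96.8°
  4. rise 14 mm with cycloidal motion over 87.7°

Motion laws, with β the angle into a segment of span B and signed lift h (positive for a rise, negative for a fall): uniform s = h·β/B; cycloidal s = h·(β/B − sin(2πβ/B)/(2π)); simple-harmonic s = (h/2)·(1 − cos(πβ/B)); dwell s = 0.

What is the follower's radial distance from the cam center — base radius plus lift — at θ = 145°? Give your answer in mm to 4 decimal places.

seg 1 [0°–45.2°] dwell: s stays 0.0000
seg 2 [45.2°–175.5°] uniform, h=29: θ=145° here. β=99.8, B=130.3. 29·99.8/130.3 = 22.2118 → s = 22.2118
radial distance = base radius + s = 16 + 22.2118 = 38.2118

38.2118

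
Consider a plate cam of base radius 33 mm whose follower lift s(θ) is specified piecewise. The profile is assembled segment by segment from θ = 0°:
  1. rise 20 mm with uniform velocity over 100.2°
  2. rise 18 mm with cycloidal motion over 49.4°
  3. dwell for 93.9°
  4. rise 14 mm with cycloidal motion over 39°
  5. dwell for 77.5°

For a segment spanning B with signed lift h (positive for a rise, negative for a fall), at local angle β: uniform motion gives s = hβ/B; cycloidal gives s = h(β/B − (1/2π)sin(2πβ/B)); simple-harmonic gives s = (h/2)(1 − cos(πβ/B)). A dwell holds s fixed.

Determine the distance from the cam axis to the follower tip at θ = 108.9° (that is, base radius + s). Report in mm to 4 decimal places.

seg 1 [0°–100.2°] uniform, h=20: full span → s += 20 → s = 20.0000
seg 2 [100.2°–149.6°] cycloidal, h=18: θ=108.9° here. β=8.7, B=49.4. 18·(0.1761 − sin(2π·0.1761)/(2π)) = 0.6085 → s = 20.6085
radial distance = base radius + s = 33 + 20.6085 = 53.6085

53.6085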